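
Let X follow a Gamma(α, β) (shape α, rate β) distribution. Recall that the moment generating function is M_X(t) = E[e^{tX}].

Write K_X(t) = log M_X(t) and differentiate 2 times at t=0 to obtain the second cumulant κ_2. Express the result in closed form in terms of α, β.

κ_2 = D^2[K](0) = α/β^2

M_X(t) = (β/(β - t))^α
K_X(t) = log M_X(t) = α*(log(β) - log(β - t))
D^2[K](t) = α/(β^2 - 2*β*t + t^2)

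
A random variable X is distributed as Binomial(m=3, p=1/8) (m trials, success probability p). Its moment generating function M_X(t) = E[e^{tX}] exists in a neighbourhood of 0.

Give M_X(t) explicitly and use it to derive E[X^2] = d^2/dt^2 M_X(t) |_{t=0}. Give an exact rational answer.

M_X(t) = (e^(t)/8 + 7/8)^3
M^(2)(t) = 9*e^(3*t)/512 + 21*e^(2*t)/128 + 147*e^(t)/512

E[X^2] = M^(2)(0) = 15/32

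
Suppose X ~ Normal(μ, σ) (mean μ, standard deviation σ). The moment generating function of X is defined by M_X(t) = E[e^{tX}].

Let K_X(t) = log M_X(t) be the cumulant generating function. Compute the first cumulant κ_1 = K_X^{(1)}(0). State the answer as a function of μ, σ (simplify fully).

κ_1 = dK/dt |_{t=0} = μ

M_X(t) = e^(μ*t + σ^2*t^2/2)
K_X(t) = log M_X(t) = μ*t + σ^2*t^2/2
dK/dt = μ + σ^2*t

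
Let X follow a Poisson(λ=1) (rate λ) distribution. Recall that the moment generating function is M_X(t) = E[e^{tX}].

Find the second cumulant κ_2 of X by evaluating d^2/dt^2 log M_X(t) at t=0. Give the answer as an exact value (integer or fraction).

M_X(t) = e^(e^(t) - 1)
K_X(t) = log M_X(t) = e^(t) - 1
K′(t) = e^(t)
K′′(t) = e^(t)

κ_2 = K′′(0) = 1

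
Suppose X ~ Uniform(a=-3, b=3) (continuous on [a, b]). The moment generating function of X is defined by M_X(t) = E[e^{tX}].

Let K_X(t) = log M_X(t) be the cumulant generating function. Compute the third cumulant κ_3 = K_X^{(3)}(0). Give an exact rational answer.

M_X(t) = (e^(3*t) - e^(-3*t))/(6*t)
K_X(t) = log M_X(t) = -log(t) + log(e^(3*t) - e^(-3*t)) - log(6)
K^(3)(t) = (216*t^3*e^(12*t) + 216*t^3*e^(6*t) - 2*e^(18*t) + 6*e^(12*t) - 6*e^(6*t) + 2)/(t^3*e^(18*t) - 3*t^3*e^(12*t) + 3*t^3*e^(6*t) - t^3)

κ_3 = K^(3)(0) = 0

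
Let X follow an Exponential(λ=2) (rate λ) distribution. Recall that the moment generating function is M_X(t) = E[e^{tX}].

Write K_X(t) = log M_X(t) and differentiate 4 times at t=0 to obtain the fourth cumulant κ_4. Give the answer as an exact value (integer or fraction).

κ_4 = K′′′′(0) = 3/8

M_X(t) = 2/(2 - t)
K_X(t) = log M_X(t) = -log(2 - t) + log(2)
K′(t) = -1/(t - 2)
K′′(t) = 1/(t^2 - 4*t + 4)
K′′′(t) = -2/(t^3 - 6*t^2 + 12*t - 8)
K′′′′(t) = 6/(t^4 - 8*t^3 + 24*t^2 - 32*t + 16)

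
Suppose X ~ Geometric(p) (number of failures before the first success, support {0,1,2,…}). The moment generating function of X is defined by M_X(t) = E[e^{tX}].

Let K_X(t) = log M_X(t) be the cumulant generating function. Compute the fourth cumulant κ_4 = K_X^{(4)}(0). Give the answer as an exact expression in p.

κ_4 = d^4K/dt^4 |_{t=0} = (-p^3 + 7*p^2 - 12*p + 6)/p^4

M_X(t) = p/(-(1 - p)*e^(t) + 1)
K_X(t) = log M_X(t) = log(p) - log(-(1 - p)*e^(t) + 1)
dK/dt = (-p*e^(t) + e^(t))/(p*e^(t) - e^(t) + 1)
d^2K/dt^2 = (-p*e^(t) + e^(t))/(p^2*e^(2*t) - 2*p*e^(2*t) + 2*p*e^(t) + e^(2*t) - 2*e^(t) + 1)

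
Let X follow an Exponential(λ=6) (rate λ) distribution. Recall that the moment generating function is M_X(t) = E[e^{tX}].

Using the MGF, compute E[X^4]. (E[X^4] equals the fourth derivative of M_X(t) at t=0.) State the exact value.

E[X^4] = d^4M/dt^4 |_{t=0} = 1/54

M_X(t) = 6/(6 - t)
dM/dt = 6/(t^2 - 12*t + 36)
d^2M/dt^2 = -12/(t^3 - 18*t^2 + 108*t - 216)
d^3M/dt^3 = 36/(t^4 - 24*t^3 + 216*t^2 - 864*t + 1296)
d^4M/dt^4 = -144/(t^5 - 30*t^4 + 360*t^3 - 2160*t^2 + 6480*t - 7776)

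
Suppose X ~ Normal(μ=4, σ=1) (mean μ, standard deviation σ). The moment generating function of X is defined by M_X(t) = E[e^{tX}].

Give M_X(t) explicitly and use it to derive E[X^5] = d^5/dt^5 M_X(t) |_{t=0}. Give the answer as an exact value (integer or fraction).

M_X(t) = e^(t^2/2 + 4*t)
M′(t) = t*e^(4*t)*e^(t^2/2) + 4*e^(4*t)*e^(t^2/2)
M′′(t) = t^2*e^(4*t)*e^(t^2/2) + 8*t*e^(4*t)*e^(t^2/2) + 17*e^(4*t)*e^(t^2/2)
M′′′(t) = t^3*e^(4*t)*e^(t^2/2) + 12*t^2*e^(4*t)*e^(t^2/2) + 51*t*e^(4*t)*e^(t^2/2) + 76*e^(4*t)*e^(t^2/2)
M′′′′(t) = t^4*e^(4*t)*e^(t^2/2) + 16*t^3*e^(4*t)*e^(t^2/2) + 102*t^2*e^(4*t)*e^(t^2/2) + 304*t*e^(4*t)*e^(t^2/2) + 355*e^(4*t)*e^(t^2/2)
M′′′′′(t) = t^5*e^(4*t)*e^(t^2/2) + 20*t^4*e^(4*t)*e^(t^2/2) + 170*t^3*e^(4*t)*e^(t^2/2) + 760*t^2*e^(4*t)*e^(t^2/2) + 1775*t*e^(4*t)*e^(t^2/2) + 1724*e^(4*t)*e^(t^2/2)

E[X^5] = M′′′′′(0) = 1724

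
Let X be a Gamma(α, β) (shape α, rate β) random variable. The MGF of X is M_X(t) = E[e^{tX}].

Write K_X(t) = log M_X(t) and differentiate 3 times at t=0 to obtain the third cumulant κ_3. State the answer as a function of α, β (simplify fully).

κ_3 = d^3K/dt^3 |_{t=0} = 2*α/β^3

M_X(t) = (β/(β - t))^α
K_X(t) = log M_X(t) = α*(log(β) - log(β - t))
dK/dt = -α/(-β + t)
d^2K/dt^2 = α/(β^2 - 2*β*t + t^2)
d^3K/dt^3 = -2*α/(-β^3 + 3*β^2*t - 3*β*t^2 + t^3)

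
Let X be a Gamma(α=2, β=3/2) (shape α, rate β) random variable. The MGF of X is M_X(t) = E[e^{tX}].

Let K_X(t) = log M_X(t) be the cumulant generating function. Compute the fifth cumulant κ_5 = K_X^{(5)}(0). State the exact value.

M_X(t) = 9/(4*(3/2 - t)^2)
K_X(t) = log M_X(t) = -2*log(3/2 - t) - 2*log(2) + 2*log(3)
D^5[K](t) = -1536/(32*t^5 - 240*t^4 + 720*t^3 - 1080*t^2 + 810*t - 243)

κ_5 = D^5[K](0) = 512/81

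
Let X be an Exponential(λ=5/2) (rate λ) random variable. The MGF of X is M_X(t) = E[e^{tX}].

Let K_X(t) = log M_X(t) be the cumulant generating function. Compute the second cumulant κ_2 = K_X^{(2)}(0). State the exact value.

κ_2 = K^(2)(0) = 4/25

M_X(t) = 5/(2*(5/2 - t))
K_X(t) = log M_X(t) = -log(5/2 - t) - log(2) + log(5)
K^(2)(t) = 4/(4*t^2 - 20*t + 25)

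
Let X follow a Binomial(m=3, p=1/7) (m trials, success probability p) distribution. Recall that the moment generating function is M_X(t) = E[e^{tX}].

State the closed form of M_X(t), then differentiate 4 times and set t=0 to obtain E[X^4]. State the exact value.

M_X(t) = (e^(t)/7 + 6/7)^3
M^(4)(t) = 81*e^(3*t)/343 + 288*e^(2*t)/343 + 108*e^(t)/343

E[X^4] = M^(4)(0) = 477/343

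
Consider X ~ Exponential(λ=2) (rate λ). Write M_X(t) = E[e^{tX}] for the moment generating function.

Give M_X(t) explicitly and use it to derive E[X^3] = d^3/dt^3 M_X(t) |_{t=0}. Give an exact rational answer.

E[X^3] = d^3M/dt^3 |_{t=0} = 3/4

M_X(t) = 2/(2 - t)
dM/dt = 2/(t^2 - 4*t + 4)
d^2M/dt^2 = -4/(t^3 - 6*t^2 + 12*t - 8)
d^3M/dt^3 = 12/(t^4 - 8*t^3 + 24*t^2 - 32*t + 16)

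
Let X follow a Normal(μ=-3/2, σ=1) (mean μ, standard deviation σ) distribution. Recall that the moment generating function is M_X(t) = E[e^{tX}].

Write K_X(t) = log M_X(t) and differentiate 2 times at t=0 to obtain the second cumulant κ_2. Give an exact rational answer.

M_X(t) = e^(t^2/2 - 3*t/2)
K_X(t) = log M_X(t) = t^2/2 - 3*t/2
D^2[K](t) = 1

κ_2 = D^2[K](0) = 1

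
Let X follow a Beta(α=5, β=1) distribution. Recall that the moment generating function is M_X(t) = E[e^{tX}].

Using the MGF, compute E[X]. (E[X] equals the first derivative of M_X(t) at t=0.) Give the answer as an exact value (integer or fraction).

E[X] = M^(1)(0) = 5/6

M_X(t) = ₁F₁(5; 6; t)
M^(1)(t) = 5*₁F₁(6; 7; t)/6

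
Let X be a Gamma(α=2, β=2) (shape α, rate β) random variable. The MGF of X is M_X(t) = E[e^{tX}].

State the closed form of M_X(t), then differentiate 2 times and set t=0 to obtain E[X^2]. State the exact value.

E[X^2] = M^(2)(0) = 3/2

M_X(t) = 4/(2 - t)^2
M^(2)(t) = 24/(t^4 - 8*t^3 + 24*t^2 - 32*t + 16)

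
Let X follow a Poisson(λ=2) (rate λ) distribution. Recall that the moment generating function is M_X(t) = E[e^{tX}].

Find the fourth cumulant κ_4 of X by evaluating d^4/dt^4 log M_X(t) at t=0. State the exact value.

M_X(t) = e^(2*e^(t) - 2)
K_X(t) = log M_X(t) = 2*e^(t) - 2
dK/dt = 2*e^(t)
d^2K/dt^2 = 2*e^(t)
d^3K/dt^3 = 2*e^(t)
d^4K/dt^4 = 2*e^(t)

κ_4 = d^4K/dt^4 |_{t=0} = 2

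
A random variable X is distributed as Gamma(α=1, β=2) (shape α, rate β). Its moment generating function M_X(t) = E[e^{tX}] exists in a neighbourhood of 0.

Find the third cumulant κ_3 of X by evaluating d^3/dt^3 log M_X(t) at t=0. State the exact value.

M_X(t) = 2/(2 - t)
K_X(t) = log M_X(t) = -log(2 - t) + log(2)
K′(t) = -1/(t - 2)
K′′(t) = 1/(t^2 - 4*t + 4)
K′′′(t) = -2/(t^3 - 6*t^2 + 12*t - 8)

κ_3 = K′′′(0) = 1/4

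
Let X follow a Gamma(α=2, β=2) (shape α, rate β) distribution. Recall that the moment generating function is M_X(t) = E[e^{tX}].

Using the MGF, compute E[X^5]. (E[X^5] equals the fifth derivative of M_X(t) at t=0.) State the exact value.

E[X^5] = d^5M/dt^5 |_{t=0} = 45/2

M_X(t) = 4/(2 - t)^2
dM/dt = -8/(t^3 - 6*t^2 + 12*t - 8)
d^2M/dt^2 = 24/(t^4 - 8*t^3 + 24*t^2 - 32*t + 16)
d^3M/dt^3 = -96/(t^5 - 10*t^4 + 40*t^3 - 80*t^2 + 80*t - 32)
d^4M/dt^4 = 480/(t^6 - 12*t^5 + 60*t^4 - 160*t^3 + 240*t^2 - 192*t + 64)
d^5M/dt^5 = -2880/(t^7 - 14*t^6 + 84*t^5 - 280*t^4 + 560*t^3 - 672*t^2 + 448*t - 128)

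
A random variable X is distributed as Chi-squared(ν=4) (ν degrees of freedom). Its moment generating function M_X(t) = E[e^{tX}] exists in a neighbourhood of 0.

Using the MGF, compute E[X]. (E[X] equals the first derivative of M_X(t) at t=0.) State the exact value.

M_X(t) = (1 - 2*t)^(-2)
M′(t) = -4/(8*t^3 - 12*t^2 + 6*t - 1)

E[X] = M′(0) = 4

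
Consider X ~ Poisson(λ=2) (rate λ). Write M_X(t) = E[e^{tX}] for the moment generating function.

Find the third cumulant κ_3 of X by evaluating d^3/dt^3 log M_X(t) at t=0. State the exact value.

κ_3 = D^3[K](0) = 2

M_X(t) = e^(2*e^(t) - 2)
K_X(t) = log M_X(t) = 2*e^(t) - 2
D^3[K](t) = 2*e^(t)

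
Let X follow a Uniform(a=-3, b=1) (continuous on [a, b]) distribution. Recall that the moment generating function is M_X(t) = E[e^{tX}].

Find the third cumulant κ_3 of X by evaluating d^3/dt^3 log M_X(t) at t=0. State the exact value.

κ_3 = K′′′(0) = 0

M_X(t) = (e^(t) - e^(-3*t))/(4*t)
K_X(t) = log M_X(t) = -log(t) + log(e^(t) - e^(-3*t)) - 2*log(2)
K′(t) = (t*e^(4*t) + 3*t - e^(4*t) + 1)/(t*e^(4*t) - t)
K′′(t) = (-16*t^2*e^(4*t) + e^(8*t) - 2*e^(4*t) + 1)/(t^2*e^(8*t) - 2*t^2*e^(4*t) + t^2)
K′′′(t) = (64*t^3*e^(8*t) + 64*t^3*e^(4*t) - 2*e^(12*t) + 6*e^(8*t) - 6*e^(4*t) + 2)/(t^3*e^(12*t) - 3*t^3*e^(8*t) + 3*t^3*e^(4*t) - t^3)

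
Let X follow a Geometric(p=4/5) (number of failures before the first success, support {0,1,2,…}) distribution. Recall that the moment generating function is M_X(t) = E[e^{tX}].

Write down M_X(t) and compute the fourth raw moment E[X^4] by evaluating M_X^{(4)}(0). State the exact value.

M_X(t) = 4/(5*(1 - e^(t)/5))
M^(4)(t) = (-4*e^(4*t) - 220*e^(3*t) - 1100*e^(2*t) - 500*e^(t))/(e^(5*t) - 25*e^(4*t) + 250*e^(3*t) - 1250*e^(2*t) + 3125*e^(t) - 3125)

E[X^4] = M^(4)(0) = 57/32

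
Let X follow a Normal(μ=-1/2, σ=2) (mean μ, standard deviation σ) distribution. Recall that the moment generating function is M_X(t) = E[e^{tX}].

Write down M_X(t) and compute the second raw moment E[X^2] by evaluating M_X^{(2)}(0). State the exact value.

M_X(t) = e^(2*t^2 - t/2)
D^2[M](t) = (64*t^2*e^(2*t^2) - 16*t*e^(2*t^2) + 17*e^(2*t^2))*e^(-t/2)/4

E[X^2] = D^2[M](0) = 17/4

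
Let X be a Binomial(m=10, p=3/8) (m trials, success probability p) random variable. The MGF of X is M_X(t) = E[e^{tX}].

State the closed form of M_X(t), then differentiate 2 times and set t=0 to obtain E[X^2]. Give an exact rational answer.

E[X^2] = D^2[M](0) = 525/32

M_X(t) = (3*e^(t)/8 + 5/8)^10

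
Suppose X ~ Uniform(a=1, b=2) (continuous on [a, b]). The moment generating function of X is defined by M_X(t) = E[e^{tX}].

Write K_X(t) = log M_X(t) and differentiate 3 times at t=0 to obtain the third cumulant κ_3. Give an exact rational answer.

κ_3 = D^3[K](0) = 0

M_X(t) = (e^(2*t) - e^(t))/t
K_X(t) = log M_X(t) = -log(t) + log(e^(2*t) - e^(t))
D^3[K](t) = (t^3*e^(2*t) + t^3*e^(t) - 2*e^(3*t) + 6*e^(2*t) - 6*e^(t) + 2)/(t^3*e^(3*t) - 3*t^3*e^(2*t) + 3*t^3*e^(t) - t^3)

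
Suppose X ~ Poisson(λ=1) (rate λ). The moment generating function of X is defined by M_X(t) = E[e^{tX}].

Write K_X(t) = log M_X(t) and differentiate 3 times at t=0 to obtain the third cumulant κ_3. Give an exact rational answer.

M_X(t) = e^(e^(t) - 1)
K_X(t) = log M_X(t) = e^(t) - 1
D^3[K](t) = e^(t)

κ_3 = D^3[K](0) = 1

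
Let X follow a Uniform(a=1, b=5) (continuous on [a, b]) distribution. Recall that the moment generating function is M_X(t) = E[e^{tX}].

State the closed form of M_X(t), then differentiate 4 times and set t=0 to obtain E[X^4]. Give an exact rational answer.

M_X(t) = (e^(5*t) - e^(t))/(4*t)
D^4[M](t) = (625*t^4*e^(5*t) - t^4*e^(t) - 500*t^3*e^(5*t) + 4*t^3*e^(t) + 300*t^2*e^(5*t) - 12*t^2*e^(t) - 120*t*e^(5*t) + 24*t*e^(t) + 24*e^(5*t) - 24*e^(t))/(4*t^5)

E[X^4] = D^4[M](0) = 781/5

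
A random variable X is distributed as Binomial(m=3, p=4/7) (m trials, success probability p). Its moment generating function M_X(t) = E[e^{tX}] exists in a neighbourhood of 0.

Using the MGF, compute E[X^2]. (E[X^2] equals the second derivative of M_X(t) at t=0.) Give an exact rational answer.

E[X^2] = M′′(0) = 180/49

M_X(t) = (4*e^(t)/7 + 3/7)^3
M′(t) = 192*e^(3*t)/343 + 288*e^(2*t)/343 + 108*e^(t)/343
M′′(t) = 576*e^(3*t)/343 + 576*e^(2*t)/343 + 108*e^(t)/343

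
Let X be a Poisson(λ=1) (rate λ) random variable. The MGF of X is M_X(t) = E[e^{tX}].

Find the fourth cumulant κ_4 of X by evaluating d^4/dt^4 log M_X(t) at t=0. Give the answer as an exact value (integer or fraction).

M_X(t) = e^(e^(t) - 1)
K_X(t) = log M_X(t) = e^(t) - 1
dK/dt = e^(t)
d^2K/dt^2 = e^(t)
d^3K/dt^3 = e^(t)
d^4K/dt^4 = e^(t)

κ_4 = d^4K/dt^4 |_{t=0} = 1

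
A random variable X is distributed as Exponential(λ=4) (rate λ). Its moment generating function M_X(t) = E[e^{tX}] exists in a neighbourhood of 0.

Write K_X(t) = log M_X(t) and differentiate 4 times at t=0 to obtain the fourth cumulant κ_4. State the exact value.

κ_4 = K^(4)(0) = 3/128

M_X(t) = 4/(4 - t)
K_X(t) = log M_X(t) = -log(4 - t) + 2*log(2)
K^(4)(t) = 6/(t^4 - 16*t^3 + 96*t^2 - 256*t + 256)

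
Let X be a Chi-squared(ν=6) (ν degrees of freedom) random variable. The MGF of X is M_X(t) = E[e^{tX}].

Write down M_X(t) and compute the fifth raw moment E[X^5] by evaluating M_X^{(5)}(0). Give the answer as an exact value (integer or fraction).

M_X(t) = (1 - 2*t)^(-3)
M′(t) = 6/(16*t^4 - 32*t^3 + 24*t^2 - 8*t + 1)
M′′(t) = -48/(32*t^5 - 80*t^4 + 80*t^3 - 40*t^2 + 10*t - 1)
M′′′(t) = 480/(64*t^6 - 192*t^5 + 240*t^4 - 160*t^3 + 60*t^2 - 12*t + 1)
M′′′′(t) = -5760/(128*t^7 - 448*t^6 + 672*t^5 - 560*t^4 + 280*t^3 - 84*t^2 + 14*t - 1)
M′′′′′(t) = 80640/(256*t^8 - 1024*t^7 + 1792*t^6 - 1792*t^5 + 1120*t^4 - 448*t^3 + 112*t^2 - 16*t + 1)

E[X^5] = M′′′′′(0) = 80640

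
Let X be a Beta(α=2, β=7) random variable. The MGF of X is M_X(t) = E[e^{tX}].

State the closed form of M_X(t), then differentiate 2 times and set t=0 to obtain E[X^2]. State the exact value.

E[X^2] = D^2[M](0) = 1/15

M_X(t) = ₁F₁(2; 9; t)
D^2[M](t) = ₁F₁(4; 11; t)/15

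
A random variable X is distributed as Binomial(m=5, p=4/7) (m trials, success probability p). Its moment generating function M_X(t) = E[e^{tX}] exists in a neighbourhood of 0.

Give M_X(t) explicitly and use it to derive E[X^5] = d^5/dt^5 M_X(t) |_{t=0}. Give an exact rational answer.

E[X^5] = D^5[M](0) = 8671700/16807

M_X(t) = (4*e^(t)/7 + 3/7)^5
D^5[M](t) = 3200000*e^(5*t)/16807 + 3932160*e^(4*t)/16807 + 1399680*e^(3*t)/16807 + 138240*e^(2*t)/16807 + 1620*e^(t)/16807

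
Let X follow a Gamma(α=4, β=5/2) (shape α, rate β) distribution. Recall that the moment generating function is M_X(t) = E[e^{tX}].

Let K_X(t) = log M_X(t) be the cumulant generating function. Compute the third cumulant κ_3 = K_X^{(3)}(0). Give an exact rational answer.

M_X(t) = 625/(16*(5/2 - t)^4)
K_X(t) = log M_X(t) = -4*log(5/2 - t) - 4*log(2) + 4*log(5)
D^3[K](t) = -64/(8*t^3 - 60*t^2 + 150*t - 125)

κ_3 = D^3[K](0) = 64/125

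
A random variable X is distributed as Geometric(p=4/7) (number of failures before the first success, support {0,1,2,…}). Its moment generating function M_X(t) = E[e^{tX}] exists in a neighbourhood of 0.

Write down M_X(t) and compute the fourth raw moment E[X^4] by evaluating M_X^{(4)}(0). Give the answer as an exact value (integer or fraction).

E[X^4] = M^(4)(0) = 1005/32

M_X(t) = 4/(7*(1 - 3*e^(t)/7))
M^(4)(t) = (-324*e^(4*t) - 8316*e^(3*t) - 19404*e^(2*t) - 4116*e^(t))/(243*e^(5*t) - 2835*e^(4*t) + 13230*e^(3*t) - 30870*e^(2*t) + 36015*e^(t) - 16807)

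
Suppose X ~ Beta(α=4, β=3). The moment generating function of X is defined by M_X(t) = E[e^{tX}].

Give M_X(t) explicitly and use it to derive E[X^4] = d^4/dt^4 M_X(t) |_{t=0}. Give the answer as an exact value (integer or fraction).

M_X(t) = ₁F₁(4; 7; t)
D^4[M](t) = ₁F₁(8; 11; t)/6

E[X^4] = D^4[M](0) = 1/6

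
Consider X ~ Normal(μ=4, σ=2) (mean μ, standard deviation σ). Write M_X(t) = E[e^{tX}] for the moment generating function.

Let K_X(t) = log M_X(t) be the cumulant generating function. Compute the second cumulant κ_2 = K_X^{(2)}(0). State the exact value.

M_X(t) = e^(2*t^2 + 4*t)
K_X(t) = log M_X(t) = 2*t^2 + 4*t
K^(2)(t) = 4

κ_2 = K^(2)(0) = 4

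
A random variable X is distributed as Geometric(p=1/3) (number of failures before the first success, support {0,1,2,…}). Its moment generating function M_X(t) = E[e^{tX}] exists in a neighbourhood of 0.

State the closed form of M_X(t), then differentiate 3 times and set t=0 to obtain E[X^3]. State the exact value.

E[X^3] = M′′′(0) = 74

M_X(t) = 1/(3*(1 - 2*e^(t)/3))
M′(t) = 2*e^(t)/(4*e^(2*t) - 12*e^(t) + 9)
M′′(t) = (-4*e^(2*t) - 6*e^(t))/(8*e^(3*t) - 36*e^(2*t) + 54*e^(t) - 27)
M′′′(t) = (8*e^(3*t) + 48*e^(2*t) + 18*e^(t))/(16*e^(4*t) - 96*e^(3*t) + 216*e^(2*t) - 216*e^(t) + 81)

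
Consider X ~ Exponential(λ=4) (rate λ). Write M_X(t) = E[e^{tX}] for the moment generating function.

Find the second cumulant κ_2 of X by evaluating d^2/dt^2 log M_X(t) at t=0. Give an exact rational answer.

M_X(t) = 4/(4 - t)
K_X(t) = log M_X(t) = -log(4 - t) + 2*log(2)
K′(t) = -1/(t - 4)
K′′(t) = 1/(t^2 - 8*t + 16)

κ_2 = K′′(0) = 1/16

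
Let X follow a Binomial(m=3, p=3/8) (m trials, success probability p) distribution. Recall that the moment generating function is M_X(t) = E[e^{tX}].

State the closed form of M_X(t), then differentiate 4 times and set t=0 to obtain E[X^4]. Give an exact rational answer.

M_X(t) = (3*e^(t)/8 + 5/8)^3
M′(t) = 81*e^(3*t)/512 + 135*e^(2*t)/256 + 225*e^(t)/512
M′′(t) = 243*e^(3*t)/512 + 135*e^(2*t)/128 + 225*e^(t)/512
M′′′(t) = 729*e^(3*t)/512 + 135*e^(2*t)/64 + 225*e^(t)/512
M′′′′(t) = 2187*e^(3*t)/512 + 135*e^(2*t)/32 + 225*e^(t)/512

E[X^4] = M′′′′(0) = 1143/128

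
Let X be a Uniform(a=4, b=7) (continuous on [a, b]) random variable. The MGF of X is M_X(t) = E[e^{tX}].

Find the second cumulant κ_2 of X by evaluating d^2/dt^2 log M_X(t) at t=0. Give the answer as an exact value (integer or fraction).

M_X(t) = (e^(7*t) - e^(4*t))/(3*t)
K_X(t) = log M_X(t) = -log(t) + log(e^(7*t) - e^(4*t)) - log(3)
K′(t) = (7*t*e^(3*t) - 4*t - e^(3*t) + 1)/(t*e^(3*t) - t)
K′′(t) = (-9*t^2*e^(3*t) + e^(6*t) - 2*e^(3*t) + 1)/(t^2*e^(6*t) - 2*t^2*e^(3*t) + t^2)

κ_2 = K′′(0) = 3/4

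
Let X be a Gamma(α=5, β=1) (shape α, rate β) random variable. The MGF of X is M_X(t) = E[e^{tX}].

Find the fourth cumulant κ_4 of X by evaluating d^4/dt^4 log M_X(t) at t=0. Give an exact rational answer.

κ_4 = D^4[K](0) = 30

M_X(t) = (1 - t)^(-5)
K_X(t) = log M_X(t) = -5*log(1 - t)
D^4[K](t) = 30/(t^4 - 4*t^3 + 6*t^2 - 4*t + 1)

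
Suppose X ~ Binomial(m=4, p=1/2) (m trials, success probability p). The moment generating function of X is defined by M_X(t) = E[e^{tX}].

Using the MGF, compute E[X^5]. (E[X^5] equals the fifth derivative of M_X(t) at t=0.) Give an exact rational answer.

M_X(t) = (e^(t)/2 + 1/2)^4
M′(t) = e^(4*t)/4 + 3*e^(3*t)/4 + 3*e^(2*t)/4 + e^(t)/4
M′′(t) = e^(4*t) + 9*e^(3*t)/4 + 3*e^(2*t)/2 + e^(t)/4
M′′′(t) = 4*e^(4*t) + 27*e^(3*t)/4 + 3*e^(2*t) + e^(t)/4
M′′′′(t) = 16*e^(4*t) + 81*e^(3*t)/4 + 6*e^(2*t) + e^(t)/4
M′′′′′(t) = 64*e^(4*t) + 243*e^(3*t)/4 + 12*e^(2*t) + e^(t)/4

E[X^5] = M′′′′′(0) = 137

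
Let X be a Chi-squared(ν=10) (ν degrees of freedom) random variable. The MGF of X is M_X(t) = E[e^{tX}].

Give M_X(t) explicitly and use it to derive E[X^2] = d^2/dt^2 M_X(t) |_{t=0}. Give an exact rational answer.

M_X(t) = (1 - 2*t)^(-5)
D^2[M](t) = -120/(128*t^7 - 448*t^6 + 672*t^5 - 560*t^4 + 280*t^3 - 84*t^2 + 14*t - 1)

E[X^2] = D^2[M](0) = 120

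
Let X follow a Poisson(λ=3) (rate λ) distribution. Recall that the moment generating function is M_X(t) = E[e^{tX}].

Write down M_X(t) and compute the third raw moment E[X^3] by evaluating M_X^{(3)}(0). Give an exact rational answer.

M_X(t) = e^(3*e^(t) - 3)
dM/dt = 3*e^(-3)*e^(t)*e^(3*e^(t))
d^2M/dt^2 = (9*e^(2*t)*e^(3*e^(t)) + 3*e^(t)*e^(3*e^(t)))*e^(-3)
d^3M/dt^3 = (27*e^(3*t)*e^(3*e^(t)) + 27*e^(2*t)*e^(3*e^(t)) + 3*e^(t)*e^(3*e^(t)))*e^(-3)

E[X^3] = d^3M/dt^3 |_{t=0} = 57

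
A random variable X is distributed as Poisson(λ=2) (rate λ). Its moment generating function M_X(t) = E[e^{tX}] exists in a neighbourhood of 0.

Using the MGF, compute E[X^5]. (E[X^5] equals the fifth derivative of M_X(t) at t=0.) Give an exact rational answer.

E[X^5] = D^5[M](0) = 454

M_X(t) = e^(2*e^(t) - 2)
D^5[M](t) = (32*e^(5*t)*e^(2*e^(t)) + 160*e^(4*t)*e^(2*e^(t)) + 200*e^(3*t)*e^(2*e^(t)) + 60*e^(2*t)*e^(2*e^(t)) + 2*e^(t)*e^(2*e^(t)))*e^(-2)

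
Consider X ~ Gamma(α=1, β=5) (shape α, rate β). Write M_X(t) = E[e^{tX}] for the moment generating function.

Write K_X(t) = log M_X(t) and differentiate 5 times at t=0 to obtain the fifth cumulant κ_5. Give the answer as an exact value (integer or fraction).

κ_5 = d^5K/dt^5 |_{t=0} = 24/3125

M_X(t) = 5/(5 - t)
K_X(t) = log M_X(t) = -log(5 - t) + log(5)
dK/dt = -1/(t - 5)
d^2K/dt^2 = 1/(t^2 - 10*t + 25)
d^3K/dt^3 = -2/(t^3 - 15*t^2 + 75*t - 125)
d^4K/dt^4 = 6/(t^4 - 20*t^3 + 150*t^2 - 500*t + 625)
d^5K/dt^5 = -24/(t^5 - 25*t^4 + 250*t^3 - 1250*t^2 + 3125*t - 3125)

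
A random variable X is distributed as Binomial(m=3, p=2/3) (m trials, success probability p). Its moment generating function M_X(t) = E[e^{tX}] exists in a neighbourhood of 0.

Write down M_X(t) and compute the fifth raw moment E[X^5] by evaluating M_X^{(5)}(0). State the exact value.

E[X^5] = D^5[M](0) = 778/9

M_X(t) = (2*e^(t)/3 + 1/3)^3
D^5[M](t) = 72*e^(3*t) + 128*e^(2*t)/9 + 2*e^(t)/9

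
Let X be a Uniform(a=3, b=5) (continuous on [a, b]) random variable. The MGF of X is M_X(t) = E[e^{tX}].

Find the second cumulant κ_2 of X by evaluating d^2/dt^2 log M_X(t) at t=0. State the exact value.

M_X(t) = (e^(5*t) - e^(3*t))/(2*t)
K_X(t) = log M_X(t) = -log(t) + log(e^(5*t) - e^(3*t)) - log(2)
D^2[K](t) = (-4*t^2*e^(2*t) + e^(4*t) - 2*e^(2*t) + 1)/(t^2*e^(4*t) - 2*t^2*e^(2*t) + t^2)

κ_2 = D^2[K](0) = 1/3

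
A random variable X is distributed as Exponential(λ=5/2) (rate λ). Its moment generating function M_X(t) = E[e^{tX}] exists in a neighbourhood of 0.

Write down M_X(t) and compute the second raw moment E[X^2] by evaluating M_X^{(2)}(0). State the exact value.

E[X^2] = M′′(0) = 8/25

M_X(t) = 5/(2*(5/2 - t))
M′(t) = 10/(4*t^2 - 20*t + 25)
M′′(t) = -40/(8*t^3 - 60*t^2 + 150*t - 125)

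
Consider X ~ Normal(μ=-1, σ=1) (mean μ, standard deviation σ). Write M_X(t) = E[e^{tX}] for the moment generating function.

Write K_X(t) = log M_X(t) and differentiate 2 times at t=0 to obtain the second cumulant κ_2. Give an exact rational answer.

κ_2 = d^2K/dt^2 |_{t=0} = 1

M_X(t) = e^(t^2/2 - t)
K_X(t) = log M_X(t) = t^2/2 - t
dK/dt = t - 1
d^2K/dt^2 = 1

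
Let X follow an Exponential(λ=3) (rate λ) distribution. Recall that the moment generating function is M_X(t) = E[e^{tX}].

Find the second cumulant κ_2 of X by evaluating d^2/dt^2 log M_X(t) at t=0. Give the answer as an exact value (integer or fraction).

κ_2 = D^2[K](0) = 1/9

M_X(t) = 3/(3 - t)
K_X(t) = log M_X(t) = -log(3 - t) + log(3)
D^2[K](t) = 1/(t^2 - 6*t + 9)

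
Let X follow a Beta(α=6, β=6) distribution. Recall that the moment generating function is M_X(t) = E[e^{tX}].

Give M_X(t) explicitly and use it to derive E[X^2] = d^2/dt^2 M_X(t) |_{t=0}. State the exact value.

E[X^2] = D^2[M](0) = 7/26

M_X(t) = ₁F₁(6; 12; t)
D^2[M](t) = 7*₁F₁(8; 14; t)/26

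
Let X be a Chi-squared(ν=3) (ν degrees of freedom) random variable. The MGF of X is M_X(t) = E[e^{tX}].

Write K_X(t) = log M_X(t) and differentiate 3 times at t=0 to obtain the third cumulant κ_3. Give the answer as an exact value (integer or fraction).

κ_3 = d^3K/dt^3 |_{t=0} = 24

M_X(t) = (1 - 2*t)^(-3/2)
K_X(t) = log M_X(t) = -3*log(1 - 2*t)/2
dK/dt = -3/(2*t - 1)
d^2K/dt^2 = 6/(4*t^2 - 4*t + 1)
d^3K/dt^3 = -24/(8*t^3 - 12*t^2 + 6*t - 1)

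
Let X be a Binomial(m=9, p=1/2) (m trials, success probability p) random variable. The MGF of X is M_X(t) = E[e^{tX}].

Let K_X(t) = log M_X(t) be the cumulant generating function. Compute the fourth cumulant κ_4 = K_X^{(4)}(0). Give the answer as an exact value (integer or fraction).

κ_4 = K^(4)(0) = -9/8

M_X(t) = (e^(t)/2 + 1/2)^9
K_X(t) = log M_X(t) = 9*log(e^(t)/2 + 1/2)
K^(4)(t) = (9*e^(3*t) - 36*e^(2*t) + 9*e^(t))/(e^(4*t) + 4*e^(3*t) + 6*e^(2*t) + 4*e^(t) + 1)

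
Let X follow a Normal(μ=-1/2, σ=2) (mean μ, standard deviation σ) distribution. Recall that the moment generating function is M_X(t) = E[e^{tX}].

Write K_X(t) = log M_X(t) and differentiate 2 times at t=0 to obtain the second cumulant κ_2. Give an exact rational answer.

κ_2 = K′′(0) = 4

M_X(t) = e^(2*t^2 - t/2)
K_X(t) = log M_X(t) = 2*t^2 - t/2
K′(t) = 4*t - 1/2
K′′(t) = 4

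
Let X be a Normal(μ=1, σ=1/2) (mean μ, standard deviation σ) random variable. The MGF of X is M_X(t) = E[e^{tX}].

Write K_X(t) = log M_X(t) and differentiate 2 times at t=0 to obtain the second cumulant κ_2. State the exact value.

M_X(t) = e^(t^2/8 + t)
K_X(t) = log M_X(t) = t^2/8 + t
dK/dt = t/4 + 1
d^2K/dt^2 = 1/4

κ_2 = d^2K/dt^2 |_{t=0} = 1/4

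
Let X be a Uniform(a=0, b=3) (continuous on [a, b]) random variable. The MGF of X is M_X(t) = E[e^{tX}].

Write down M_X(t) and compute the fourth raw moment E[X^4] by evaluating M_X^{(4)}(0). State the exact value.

E[X^4] = D^4[M](0) = 81/5

M_X(t) = (e^(3*t) - 1)/(3*t)
D^4[M](t) = (27*t^4*e^(3*t) - 36*t^3*e^(3*t) + 36*t^2*e^(3*t) - 24*t*e^(3*t) + 8*e^(3*t) - 8)/t^5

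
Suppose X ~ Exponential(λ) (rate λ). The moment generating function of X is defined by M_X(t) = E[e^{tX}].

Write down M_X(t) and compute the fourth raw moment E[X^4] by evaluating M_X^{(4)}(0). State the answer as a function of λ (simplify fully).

M_X(t) = λ/(λ - t)
D^4[M](t) = -24*λ/(-λ^5 + 5*λ^4*t - 10*λ^3*t^2 + 10*λ^2*t^3 - 5*λ*t^4 + t^5)

E[X^4] = D^4[M](0) = 24/λ^4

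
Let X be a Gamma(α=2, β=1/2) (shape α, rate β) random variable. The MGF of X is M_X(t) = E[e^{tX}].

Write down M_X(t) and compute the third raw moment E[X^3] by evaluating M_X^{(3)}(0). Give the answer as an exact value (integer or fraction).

E[X^3] = M′′′(0) = 192

M_X(t) = 1/(4*(1/2 - t)^2)
M′(t) = -4/(8*t^3 - 12*t^2 + 6*t - 1)
M′′(t) = 24/(16*t^4 - 32*t^3 + 24*t^2 - 8*t + 1)
M′′′(t) = -192/(32*t^5 - 80*t^4 + 80*t^3 - 40*t^2 + 10*t - 1)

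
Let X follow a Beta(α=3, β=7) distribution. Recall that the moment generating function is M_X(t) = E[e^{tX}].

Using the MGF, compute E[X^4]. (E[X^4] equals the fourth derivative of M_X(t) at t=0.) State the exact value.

M_X(t) = ₁F₁(3; 10; t)
M^(4)(t) = 3*₁F₁(7; 14; t)/143

E[X^4] = M^(4)(0) = 3/143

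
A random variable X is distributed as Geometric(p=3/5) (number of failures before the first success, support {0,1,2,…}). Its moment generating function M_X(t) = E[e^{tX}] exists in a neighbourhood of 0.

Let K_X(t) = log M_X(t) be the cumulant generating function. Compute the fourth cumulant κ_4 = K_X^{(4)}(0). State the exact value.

κ_4 = K′′′′(0) = 230/27

M_X(t) = 3/(5*(1 - 2*e^(t)/5))
K_X(t) = log M_X(t) = -log(1 - 2*e^(t)/5) - log(5) + log(3)
K′(t) = -2*e^(t)/(2*e^(t) - 5)
K′′(t) = 10*e^(t)/(4*e^(2*t) - 20*e^(t) + 25)
K′′′(t) = (-20*e^(2*t) - 50*e^(t))/(8*e^(3*t) - 60*e^(2*t) + 150*e^(t) - 125)
K′′′′(t) = (40*e^(3*t) + 400*e^(2*t) + 250*e^(t))/(16*e^(4*t) - 160*e^(3*t) + 600*e^(2*t) - 1000*e^(t) + 625)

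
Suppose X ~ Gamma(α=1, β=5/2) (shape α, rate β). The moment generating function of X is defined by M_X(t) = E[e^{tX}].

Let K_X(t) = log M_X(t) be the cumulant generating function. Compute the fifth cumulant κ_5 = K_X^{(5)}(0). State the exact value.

κ_5 = K′′′′′(0) = 768/3125

M_X(t) = 5/(2*(5/2 - t))
K_X(t) = log M_X(t) = -log(5/2 - t) - log(2) + log(5)
K′(t) = -2/(2*t - 5)
K′′(t) = 4/(4*t^2 - 20*t + 25)
K′′′(t) = -16/(8*t^3 - 60*t^2 + 150*t - 125)
K′′′′(t) = 96/(16*t^4 - 160*t^3 + 600*t^2 - 1000*t + 625)
K′′′′′(t) = -768/(32*t^5 - 400*t^4 + 2000*t^3 - 5000*t^2 + 6250*t - 3125)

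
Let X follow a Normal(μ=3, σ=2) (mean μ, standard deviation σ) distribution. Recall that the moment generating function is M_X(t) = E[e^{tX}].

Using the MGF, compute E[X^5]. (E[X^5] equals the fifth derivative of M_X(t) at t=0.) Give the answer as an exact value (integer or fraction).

E[X^5] = D^5[M](0) = 2043

M_X(t) = e^(2*t^2 + 3*t)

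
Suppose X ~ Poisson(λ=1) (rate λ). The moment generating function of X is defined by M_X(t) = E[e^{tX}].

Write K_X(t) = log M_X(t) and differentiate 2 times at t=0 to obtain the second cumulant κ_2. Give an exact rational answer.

M_X(t) = e^(e^(t) - 1)
K_X(t) = log M_X(t) = e^(t) - 1
D^2[K](t) = e^(t)

κ_2 = D^2[K](0) = 1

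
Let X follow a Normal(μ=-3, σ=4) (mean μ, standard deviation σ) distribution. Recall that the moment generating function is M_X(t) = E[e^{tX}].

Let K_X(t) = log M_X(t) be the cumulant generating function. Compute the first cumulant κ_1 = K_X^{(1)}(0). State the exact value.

κ_1 = D[K](0) = -3

M_X(t) = e^(8*t^2 - 3*t)
K_X(t) = log M_X(t) = 8*t^2 - 3*t
D[K](t) = 16*t - 3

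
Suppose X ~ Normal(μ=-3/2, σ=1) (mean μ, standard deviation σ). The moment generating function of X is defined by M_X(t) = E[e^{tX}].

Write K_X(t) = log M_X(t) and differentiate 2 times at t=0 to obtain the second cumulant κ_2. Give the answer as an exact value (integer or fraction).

κ_2 = D^2[K](0) = 1

M_X(t) = e^(t^2/2 - 3*t/2)
K_X(t) = log M_X(t) = t^2/2 - 3*t/2
D^2[K](t) = 1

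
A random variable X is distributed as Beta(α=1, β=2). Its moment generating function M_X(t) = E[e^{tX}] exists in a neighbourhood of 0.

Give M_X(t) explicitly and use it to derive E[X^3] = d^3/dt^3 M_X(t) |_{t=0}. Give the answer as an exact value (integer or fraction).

M_X(t) = ₁F₁(1; 3; t)
M^(3)(t) = ₁F₁(4; 6; t)/10

E[X^3] = M^(3)(0) = 1/10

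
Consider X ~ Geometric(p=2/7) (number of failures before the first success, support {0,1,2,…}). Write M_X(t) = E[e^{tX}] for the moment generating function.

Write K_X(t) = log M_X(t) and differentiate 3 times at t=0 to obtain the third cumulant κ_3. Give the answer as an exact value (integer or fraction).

M_X(t) = 2/(7*(1 - 5*e^(t)/7))
K_X(t) = log M_X(t) = -log(1 - 5*e^(t)/7) - log(7) + log(2)
D^3[K](t) = (-175*e^(2*t) - 245*e^(t))/(125*e^(3*t) - 525*e^(2*t) + 735*e^(t) - 343)

κ_3 = D^3[K](0) = 105/2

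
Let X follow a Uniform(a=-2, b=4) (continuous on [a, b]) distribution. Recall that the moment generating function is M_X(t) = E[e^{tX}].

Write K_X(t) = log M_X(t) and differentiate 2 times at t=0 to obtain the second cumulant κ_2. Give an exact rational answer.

κ_2 = K′′(0) = 3

M_X(t) = (e^(4*t) - e^(-2*t))/(6*t)
K_X(t) = log M_X(t) = -log(t) + log(e^(4*t) - e^(-2*t)) - log(6)
K′(t) = (4*t*e^(6*t) + 2*t - e^(6*t) + 1)/(t*e^(6*t) - t)
K′′(t) = (-36*t^2*e^(6*t) + e^(12*t) - 2*e^(6*t) + 1)/(t^2*e^(12*t) - 2*t^2*e^(6*t) + t^2)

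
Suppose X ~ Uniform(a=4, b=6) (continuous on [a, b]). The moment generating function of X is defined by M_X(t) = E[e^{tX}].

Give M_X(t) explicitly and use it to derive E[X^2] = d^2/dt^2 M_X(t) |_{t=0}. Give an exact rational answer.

E[X^2] = M′′(0) = 76/3

M_X(t) = (e^(6*t) - e^(4*t))/(2*t)
M′(t) = (6*t*e^(6*t) - 4*t*e^(4*t) - e^(6*t) + e^(4*t))/(2*t^2)
M′′(t) = (18*t^2*e^(6*t) - 8*t^2*e^(4*t) - 6*t*e^(6*t) + 4*t*e^(4*t) + e^(6*t) - e^(4*t))/t^3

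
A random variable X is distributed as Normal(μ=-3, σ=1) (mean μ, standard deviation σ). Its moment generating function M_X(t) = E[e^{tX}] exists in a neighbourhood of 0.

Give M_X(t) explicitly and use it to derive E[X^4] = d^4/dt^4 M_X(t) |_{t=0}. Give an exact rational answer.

E[X^4] = M^(4)(0) = 138

M_X(t) = e^(t^2/2 - 3*t)
M^(4)(t) = (t^4*e^(t^2/2) - 12*t^3*e^(t^2/2) + 60*t^2*e^(t^2/2) - 144*t*e^(t^2/2) + 138*e^(t^2/2))*e^(-3*t)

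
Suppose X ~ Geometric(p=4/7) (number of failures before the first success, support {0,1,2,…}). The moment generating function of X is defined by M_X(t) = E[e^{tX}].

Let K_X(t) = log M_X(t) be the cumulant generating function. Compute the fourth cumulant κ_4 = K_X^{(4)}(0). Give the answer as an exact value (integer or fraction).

M_X(t) = 4/(7*(1 - 3*e^(t)/7))
K_X(t) = log M_X(t) = -log(1 - 3*e^(t)/7) - log(7) + 2*log(2)
D^4[K](t) = (189*e^(3*t) + 1764*e^(2*t) + 1029*e^(t))/(81*e^(4*t) - 756*e^(3*t) + 2646*e^(2*t) - 4116*e^(t) + 2401)

κ_4 = D^4[K](0) = 1491/128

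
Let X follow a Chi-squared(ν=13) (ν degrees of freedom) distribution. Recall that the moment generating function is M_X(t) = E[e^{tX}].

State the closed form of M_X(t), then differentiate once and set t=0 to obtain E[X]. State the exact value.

M_X(t) = (1 - 2*t)^(-13/2)
D[M](t) = -13/(128*t^7*√(1 - 2*t) - 448*t^6*√(1 - 2*t) + 672*t^5*√(1 - 2*t) - 560*t^4*√(1 - 2*t) + 280*t^3*√(1 - 2*t) - 84*t^2*√(1 - 2*t) + 14*t*√(1 - 2*t) - √(1 - 2*t))

E[X] = D[M](0) = 13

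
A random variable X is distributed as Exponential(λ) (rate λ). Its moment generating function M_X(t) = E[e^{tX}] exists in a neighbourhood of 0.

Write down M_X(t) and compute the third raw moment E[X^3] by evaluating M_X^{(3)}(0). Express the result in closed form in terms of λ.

M_X(t) = λ/(λ - t)
D^3[M](t) = 6*λ/(λ^4 - 4*λ^3*t + 6*λ^2*t^2 - 4*λ*t^3 + t^4)

E[X^3] = D^3[M](0) = 6/λ^3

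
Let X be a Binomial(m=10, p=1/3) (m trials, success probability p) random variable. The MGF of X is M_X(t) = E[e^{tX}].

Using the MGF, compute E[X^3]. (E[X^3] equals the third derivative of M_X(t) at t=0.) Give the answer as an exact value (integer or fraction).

E[X^3] = M^(3)(0) = 60

M_X(t) = (e^(t)/3 + 2/3)^10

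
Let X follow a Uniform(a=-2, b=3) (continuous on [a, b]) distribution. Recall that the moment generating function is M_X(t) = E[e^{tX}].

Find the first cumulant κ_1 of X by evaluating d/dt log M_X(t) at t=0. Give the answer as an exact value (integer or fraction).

M_X(t) = (e^(3*t) - e^(-2*t))/(5*t)
K_X(t) = log M_X(t) = -log(t) + log(e^(3*t) - e^(-2*t)) - log(5)
dK/dt = (3*t*e^(5*t) + 2*t - e^(5*t) + 1)/(t*e^(5*t) - t)

κ_1 = dK/dt |_{t=0} = 1/2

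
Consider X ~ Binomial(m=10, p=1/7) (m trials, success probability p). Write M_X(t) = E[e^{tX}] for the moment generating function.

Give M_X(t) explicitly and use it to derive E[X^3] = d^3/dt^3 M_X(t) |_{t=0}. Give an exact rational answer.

M_X(t) = (e^(t)/7 + 6/7)^10

E[X^3] = M^(3)(0) = 3100/343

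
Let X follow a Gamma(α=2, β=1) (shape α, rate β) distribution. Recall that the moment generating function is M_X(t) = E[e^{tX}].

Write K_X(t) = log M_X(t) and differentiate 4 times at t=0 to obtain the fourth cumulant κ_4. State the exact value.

M_X(t) = (1 - t)^(-2)
K_X(t) = log M_X(t) = -2*log(1 - t)
K^(4)(t) = 12/(t^4 - 4*t^3 + 6*t^2 - 4*t + 1)

κ_4 = K^(4)(0) = 12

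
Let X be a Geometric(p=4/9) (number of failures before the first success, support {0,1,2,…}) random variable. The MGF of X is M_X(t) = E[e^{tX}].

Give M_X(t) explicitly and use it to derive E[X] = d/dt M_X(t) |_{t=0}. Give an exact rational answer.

M_X(t) = 4/(9*(1 - 5*e^(t)/9))
M^(1)(t) = 20*e^(t)/(25*e^(2*t) - 90*e^(t) + 81)

E[X] = M^(1)(0) = 5/4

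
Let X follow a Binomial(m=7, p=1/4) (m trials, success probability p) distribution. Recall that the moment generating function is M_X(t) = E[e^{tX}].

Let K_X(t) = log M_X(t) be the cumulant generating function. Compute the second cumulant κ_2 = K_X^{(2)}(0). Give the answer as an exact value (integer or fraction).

κ_2 = K′′(0) = 21/16

M_X(t) = (e^(t)/4 + 3/4)^7
K_X(t) = log M_X(t) = 7*log(e^(t)/4 + 3/4)
K′(t) = 7*e^(t)/(e^(t) + 3)
K′′(t) = 21*e^(t)/(e^(2*t) + 6*e^(t) + 9)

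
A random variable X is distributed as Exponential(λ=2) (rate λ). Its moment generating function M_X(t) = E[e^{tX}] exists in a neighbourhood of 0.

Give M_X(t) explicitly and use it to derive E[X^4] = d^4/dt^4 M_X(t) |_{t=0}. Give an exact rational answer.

E[X^4] = M′′′′(0) = 3/2

M_X(t) = 2/(2 - t)
M′(t) = 2/(t^2 - 4*t + 4)
M′′(t) = -4/(t^3 - 6*t^2 + 12*t - 8)
M′′′(t) = 12/(t^4 - 8*t^3 + 24*t^2 - 32*t + 16)
M′′′′(t) = -48/(t^5 - 10*t^4 + 40*t^3 - 80*t^2 + 80*t - 32)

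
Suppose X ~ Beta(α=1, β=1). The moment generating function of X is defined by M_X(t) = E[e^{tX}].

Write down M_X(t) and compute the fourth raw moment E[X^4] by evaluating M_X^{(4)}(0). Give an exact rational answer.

E[X^4] = M^(4)(0) = 1/5

M_X(t) = ₁F₁(1; 2; t)
M^(4)(t) = ₁F₁(5; 6; t)/5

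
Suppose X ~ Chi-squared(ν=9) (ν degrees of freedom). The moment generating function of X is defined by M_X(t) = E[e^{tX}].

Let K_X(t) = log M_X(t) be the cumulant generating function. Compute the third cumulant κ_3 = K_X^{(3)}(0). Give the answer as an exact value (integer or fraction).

M_X(t) = (1 - 2*t)^(-9/2)
K_X(t) = log M_X(t) = -9*log(1 - 2*t)/2
dK/dt = -9/(2*t - 1)
d^2K/dt^2 = 18/(4*t^2 - 4*t + 1)
d^3K/dt^3 = -72/(8*t^3 - 12*t^2 + 6*t - 1)

κ_3 = d^3K/dt^3 |_{t=0} = 72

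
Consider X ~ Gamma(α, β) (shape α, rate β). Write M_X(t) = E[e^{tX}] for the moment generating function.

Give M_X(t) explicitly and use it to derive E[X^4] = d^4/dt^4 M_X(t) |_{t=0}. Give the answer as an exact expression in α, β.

E[X^4] = d^4M/dt^4 |_{t=0} = α*(α^3 + 6*α^2 + 11*α + 6)/β^4

M_X(t) = (β/(β - t))^α
dM/dt = -α*β^α*(1/(β - t))^α/(-β + t)
d^2M/dt^2 = (α^2*β^α*(1/(β - t))^α + α*β^α*(1/(β - t))^α)/(β^2 - 2*β*t + t^2)
d^3M/dt^3 = (-α^3*β^α*(1/(β - t))^α - 3*α^2*β^α*(1/(β - t))^α - 2*α*β^α*(1/(β - t))^α)/(-β^3 + 3*β^2*t - 3*β*t^2 + t^3)
d^4M/dt^4 = (α^4*β^α*(1/(β - t))^α + 6*α^3*β^α*(1/(β - t))^α + 11*α^2*β^α*(1/(β - t))^α + 6*α*β^α*(1/(β - t))^α)/(β^4 - 4*β^3*t + 6*β^2*t^2 - 4*β*t^3 + t^4)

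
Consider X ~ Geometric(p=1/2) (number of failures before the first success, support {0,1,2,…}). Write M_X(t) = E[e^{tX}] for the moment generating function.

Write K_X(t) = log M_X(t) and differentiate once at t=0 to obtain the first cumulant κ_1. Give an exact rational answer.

M_X(t) = 1/(2*(1 - e^(t)/2))
K_X(t) = log M_X(t) = -log(1 - e^(t)/2) - log(2)
dK/dt = -e^(t)/(e^(t) - 2)

κ_1 = dK/dt |_{t=0} = 1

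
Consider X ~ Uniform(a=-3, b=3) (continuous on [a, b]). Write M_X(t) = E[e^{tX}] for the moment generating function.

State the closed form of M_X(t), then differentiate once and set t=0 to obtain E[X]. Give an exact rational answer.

E[X] = dM/dt |_{t=0} = 0

M_X(t) = (e^(3*t) - e^(-3*t))/(6*t)
dM/dt = (3*t*e^(6*t) + 3*t - e^(6*t) + 1)*e^(-3*t)/(6*t^2)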